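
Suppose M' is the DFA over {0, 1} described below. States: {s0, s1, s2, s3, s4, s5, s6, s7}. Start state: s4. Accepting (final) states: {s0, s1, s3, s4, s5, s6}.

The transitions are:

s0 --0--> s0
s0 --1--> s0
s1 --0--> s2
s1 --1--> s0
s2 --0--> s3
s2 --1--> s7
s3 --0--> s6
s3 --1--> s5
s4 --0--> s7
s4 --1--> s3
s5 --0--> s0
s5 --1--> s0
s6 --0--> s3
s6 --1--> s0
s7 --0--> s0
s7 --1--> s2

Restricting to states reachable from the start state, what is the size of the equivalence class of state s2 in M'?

Reachable states from the start: {s0,s2,s3,s4,s5,s6,s7}. Unreachable: {s1} — drop them.
Start with accepting vs non-accepting: {s0,s3,s4,s5,s6} | {s2,s7}.
On input 0, block {s0,s3,s4,s5,s6} splits into {s0,s3,s5,s6} and {s4}.
The partition is now stable with 3 blocks: {s0,s3,s5,s6} | {s2,s7} | {s4}.
State s2 belongs to the block {s2,s7}, which has 2 states.

2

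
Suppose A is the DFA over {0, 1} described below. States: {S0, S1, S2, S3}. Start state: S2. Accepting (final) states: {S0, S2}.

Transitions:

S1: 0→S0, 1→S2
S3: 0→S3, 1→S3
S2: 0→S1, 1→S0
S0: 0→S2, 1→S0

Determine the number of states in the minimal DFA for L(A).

3

Reachable states from the start: {S0,S1,S2}. Unreachable: {S3} — drop them.
Start with accepting vs non-accepting: {S0,S2} | {S1}.
Refine {S0,S2} on symbol 0: members go to different blocks, giving {S0} and {S2}.
The partition is now stable with 3 blocks: {S0} | {S1} | {S2}.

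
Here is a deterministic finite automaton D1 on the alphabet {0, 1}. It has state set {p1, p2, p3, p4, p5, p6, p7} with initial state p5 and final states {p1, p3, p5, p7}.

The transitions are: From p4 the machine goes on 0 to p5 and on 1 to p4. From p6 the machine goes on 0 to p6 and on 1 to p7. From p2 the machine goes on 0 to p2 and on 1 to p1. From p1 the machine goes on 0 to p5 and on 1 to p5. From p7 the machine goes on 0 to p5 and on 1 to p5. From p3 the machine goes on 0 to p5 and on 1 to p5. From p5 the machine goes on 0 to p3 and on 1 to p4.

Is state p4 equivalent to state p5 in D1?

No

First remove the unreachable states {p1,p2,p6,p7}; 3 states remain.
Initial partition by acceptance: {p3,p5} | {p4}.
On input 1, block {p3,p5} splits into {p3} and {p5}.
The partition is now stable with 3 blocks: {p3} | {p4} | {p5}.
p4 and p5 end up in different blocks, so they are distinguishable. For instance, the string 'ε' is accepted from only p5.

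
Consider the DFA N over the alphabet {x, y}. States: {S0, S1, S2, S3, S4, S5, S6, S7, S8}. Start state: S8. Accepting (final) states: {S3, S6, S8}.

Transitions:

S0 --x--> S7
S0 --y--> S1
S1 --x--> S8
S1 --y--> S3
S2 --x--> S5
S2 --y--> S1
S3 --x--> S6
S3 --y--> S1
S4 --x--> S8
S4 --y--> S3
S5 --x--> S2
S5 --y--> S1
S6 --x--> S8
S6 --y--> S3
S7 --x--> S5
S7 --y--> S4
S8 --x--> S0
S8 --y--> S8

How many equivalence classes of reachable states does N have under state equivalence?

All states are reachable from the start state.
P0 = {S3,S6,S8} | {S0,S1,S2,S4,S5,S7}.
Split {S3,S6,S8} by δ(·,x) → {S3,S6} and {S8}.
Refine {S3,S6} on symbol x: members go to different blocks, giving {S3} and {S6}.
Refine {S0,S1,S2,S4,S5,S7} on symbol x: members go to different blocks, giving {S0,S2,S5,S7} and {S1,S4}.
The partition is now stable with 5 blocks: {S3} | {S0,S2,S5,S7} | {S8} | {S6} | {S1,S4}.

5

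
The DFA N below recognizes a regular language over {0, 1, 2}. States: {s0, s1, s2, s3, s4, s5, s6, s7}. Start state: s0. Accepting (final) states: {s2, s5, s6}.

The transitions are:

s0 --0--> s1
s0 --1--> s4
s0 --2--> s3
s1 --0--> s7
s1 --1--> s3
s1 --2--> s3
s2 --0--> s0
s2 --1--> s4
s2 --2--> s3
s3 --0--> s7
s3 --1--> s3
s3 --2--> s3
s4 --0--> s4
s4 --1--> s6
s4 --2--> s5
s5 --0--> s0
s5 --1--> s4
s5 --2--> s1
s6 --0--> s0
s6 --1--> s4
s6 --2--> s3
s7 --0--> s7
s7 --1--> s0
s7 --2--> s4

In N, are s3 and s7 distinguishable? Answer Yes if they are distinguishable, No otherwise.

Yes

Reachable states from the start: {s0,s1,s3,s4,s5,s6,s7}. Unreachable: {s2} — drop them.
Initial partition by acceptance: {s5,s6} | {s0,s1,s3,s4,s7}.
Refine {s0,s1,s3,s4,s7} on symbol 1: members go to different blocks, giving {s0,s1,s3,s7} and {s4}.
On input 1, block {s0,s1,s3,s7} splits into {s1,s3,s7} and {s0}.
On input 1, block {s1,s3,s7} splits into {s1,s3} and {s7}.
The partition is now stable with 5 blocks: {s5,s6} | {s1,s3} | {s4} | {s0} | {s7}.
s3 and s7 end up in different blocks, so they are distinguishable. For instance, the string '21' is accepted from only s7.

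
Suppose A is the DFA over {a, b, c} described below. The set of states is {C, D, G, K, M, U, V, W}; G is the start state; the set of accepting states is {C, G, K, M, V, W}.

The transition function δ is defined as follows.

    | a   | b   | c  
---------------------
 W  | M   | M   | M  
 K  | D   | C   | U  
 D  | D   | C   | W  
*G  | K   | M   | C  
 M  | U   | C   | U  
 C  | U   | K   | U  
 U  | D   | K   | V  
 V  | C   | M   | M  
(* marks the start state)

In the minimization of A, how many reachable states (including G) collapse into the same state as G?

Every state is reachable, so we keep all 8.
Initial partition by acceptance: {C,G,K,M,V,W} | {D,U}.
On input a, block {C,G,K,M,V,W} splits into {C,K,M} and {G,V,W}.
Stable partition: {C,K,M} | {D,U} | {G,V,W} — 3 equivalence classes.
The equivalence class containing G is {G,V,W}, of size 3.

3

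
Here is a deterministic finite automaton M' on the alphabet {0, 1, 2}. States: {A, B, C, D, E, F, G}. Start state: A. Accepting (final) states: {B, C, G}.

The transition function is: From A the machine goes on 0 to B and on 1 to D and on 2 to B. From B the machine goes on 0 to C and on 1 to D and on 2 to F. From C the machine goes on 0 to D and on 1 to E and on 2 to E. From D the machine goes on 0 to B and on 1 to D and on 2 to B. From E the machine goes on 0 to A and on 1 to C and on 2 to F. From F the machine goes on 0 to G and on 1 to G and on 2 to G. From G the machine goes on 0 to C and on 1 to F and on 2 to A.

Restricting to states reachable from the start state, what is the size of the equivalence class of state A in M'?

Initial partition by acceptance: {B,C,G} | {A,D,E,F}.
Refine {B,C,G} on symbol 0: members go to different blocks, giving {B,G} and {C}.
On input 0, block {A,D,E,F} splits into {A,D,F} and {E}.
Refine {A,D,F} on symbol 1: members go to different blocks, giving {A,D} and {F}.
Split {B,G} by δ(·,1) → {B} and {G}.
No further refinement is possible. Final partition (6 blocks): {B} | {A,D} | {C} | {E} | {F} | {G}.
The equivalence class containing A is {A,D}, of size 2.

2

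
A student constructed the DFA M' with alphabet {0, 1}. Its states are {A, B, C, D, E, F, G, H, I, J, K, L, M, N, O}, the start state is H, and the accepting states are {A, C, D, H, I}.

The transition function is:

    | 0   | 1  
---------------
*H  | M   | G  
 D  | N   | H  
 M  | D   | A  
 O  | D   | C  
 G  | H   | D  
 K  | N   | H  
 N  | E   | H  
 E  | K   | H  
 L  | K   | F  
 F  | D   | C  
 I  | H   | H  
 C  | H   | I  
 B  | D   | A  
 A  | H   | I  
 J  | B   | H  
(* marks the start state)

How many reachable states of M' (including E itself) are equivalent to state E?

3

Reachable states from the start: {A,D,E,G,H,I,K,M,N}. Unreachable: {B,C,F,J,L,O} — drop them.
Initial partition by acceptance: {A,D,H,I} | {E,G,K,M,N}.
Refine {A,D,H,I} on symbol 0: members go to different blocks, giving {A,I} and {D,H}.
Refine {A,I} on symbol 1: members go to different blocks, giving {A} and {I}.
Split {E,G,K,M,N} by δ(·,0) → {E,K,N} and {G,M}.
On input 0, block {D,H} splits into {D} and {H}.
Split {G,M} by δ(·,0) → {G} and {M}.
No further refinement is possible. Final partition (7 blocks): {A} | {E,K,N} | {D} | {I} | {G} | {H} | {M}.
The equivalence class containing E is {E,K,N}, of size 3.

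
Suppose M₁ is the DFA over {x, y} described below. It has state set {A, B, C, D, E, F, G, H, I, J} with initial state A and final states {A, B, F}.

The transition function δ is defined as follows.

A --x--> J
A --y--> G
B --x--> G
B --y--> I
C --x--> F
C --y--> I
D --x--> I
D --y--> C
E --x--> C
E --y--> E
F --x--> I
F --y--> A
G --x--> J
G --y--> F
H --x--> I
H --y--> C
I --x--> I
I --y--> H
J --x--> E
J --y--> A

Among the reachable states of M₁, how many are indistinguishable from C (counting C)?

Reachable states from the start: {A,C,E,F,G,H,I,J}. Unreachable: {B,D} — drop them.
Start with accepting vs non-accepting: {A,F} | {C,E,G,H,I,J}.
Refine {A,F} on symbol y: members go to different blocks, giving {A} and {F}.
Split {C,E,G,H,I,J} by δ(·,x) → {E,G,H,I,J} and {C}.
On input x, block {E,G,H,I,J} splits into {G,H,I,J} and {E}.
Refine {G,H,I,J} on symbol x: members go to different blocks, giving {G,H,I} and {J}.
On input x, block {G,H,I} splits into {H,I} and {G}.
On input y, block {H,I} splits into {H} and {I}.
Stable partition: {A} | {H} | {F} | {C} | {E} | {J} | {G} | {I} — 8 equivalence classes.
The equivalence class containing C is {C}, of size 1.

1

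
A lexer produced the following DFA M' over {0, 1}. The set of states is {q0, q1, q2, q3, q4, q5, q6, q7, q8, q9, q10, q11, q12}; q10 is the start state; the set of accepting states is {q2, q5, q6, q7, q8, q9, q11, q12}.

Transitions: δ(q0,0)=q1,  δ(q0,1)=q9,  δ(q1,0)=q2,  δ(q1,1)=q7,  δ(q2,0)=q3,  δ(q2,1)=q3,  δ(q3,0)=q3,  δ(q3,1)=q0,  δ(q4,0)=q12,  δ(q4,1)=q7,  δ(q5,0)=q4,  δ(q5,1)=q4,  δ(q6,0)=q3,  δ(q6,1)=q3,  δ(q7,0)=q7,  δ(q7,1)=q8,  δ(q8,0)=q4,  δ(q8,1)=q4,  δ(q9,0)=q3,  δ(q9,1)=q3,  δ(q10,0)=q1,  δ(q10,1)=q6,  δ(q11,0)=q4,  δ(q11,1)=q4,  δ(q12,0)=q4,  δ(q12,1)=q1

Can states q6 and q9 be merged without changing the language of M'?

Yes

States {q5,q11} cannot be reached from the start state, so discard them.
Initial partition by acceptance: {q2,q6,q7,q8,q9,q12} | {q0,q1,q3,q4,q10}.
On input 0, block {q2,q6,q7,q8,q9,q12} splits into {q2,q6,q8,q9,q12} and {q7}.
Split {q0,q1,q3,q4,q10} by δ(·,0) → {q0,q3,q10} and {q1,q4}.
Split {q2,q6,q8,q9,q12} by δ(·,0) → {q2,q6,q9} and {q8,q12}.
Refine {q0,q3,q10} on symbol 0: members go to different blocks, giving {q0,q10} and {q3}.
Split {q1,q4} by δ(·,0) → {q1} and {q4}.
Refine {q8,q12} on symbol 1: members go to different blocks, giving {q8} and {q12}.
The partition is now stable with 8 blocks: {q2,q6,q9} | {q0,q10} | {q7} | {q1} | {q8} | {q3} | {q4} | {q12}.
q6 and q9 lie in the same block of the stable partition, so they are equivalent — no string distinguishes them.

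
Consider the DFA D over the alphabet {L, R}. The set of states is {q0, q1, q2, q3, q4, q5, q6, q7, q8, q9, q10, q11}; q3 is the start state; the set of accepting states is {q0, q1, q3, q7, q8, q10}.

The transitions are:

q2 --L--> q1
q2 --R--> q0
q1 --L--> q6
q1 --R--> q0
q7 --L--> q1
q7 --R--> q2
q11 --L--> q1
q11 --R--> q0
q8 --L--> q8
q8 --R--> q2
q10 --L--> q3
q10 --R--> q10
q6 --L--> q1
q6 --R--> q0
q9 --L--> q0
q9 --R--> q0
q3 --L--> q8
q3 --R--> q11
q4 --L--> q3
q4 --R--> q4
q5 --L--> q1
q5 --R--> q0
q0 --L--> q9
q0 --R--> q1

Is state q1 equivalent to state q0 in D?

Yes

States {q4,q5,q7,q10} cannot be reached from the start state, so discard them.
Initial partition by acceptance: {q0,q1,q3,q8} | {q2,q6,q9,q11}.
Split {q0,q1,q3,q8} by δ(·,L) → {q0,q1} and {q3,q8}.
The partition is now stable with 3 blocks: {q0,q1} | {q2,q6,q9,q11} | {q3,q8}.
q1 and q0 lie in the same block of the stable partition, so they are equivalent — no string distinguishes them.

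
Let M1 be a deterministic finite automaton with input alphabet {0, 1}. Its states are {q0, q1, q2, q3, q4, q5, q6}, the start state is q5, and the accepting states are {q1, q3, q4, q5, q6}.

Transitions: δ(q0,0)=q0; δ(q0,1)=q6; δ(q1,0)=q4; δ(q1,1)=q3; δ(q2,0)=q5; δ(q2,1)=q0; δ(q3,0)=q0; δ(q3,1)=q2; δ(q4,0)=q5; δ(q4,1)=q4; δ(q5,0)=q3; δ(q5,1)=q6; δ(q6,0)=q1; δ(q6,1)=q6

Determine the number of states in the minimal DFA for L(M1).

Every state is reachable, so we keep all 7.
P0 = {q1,q3,q4,q5,q6} | {q0,q2}.
Refine {q1,q3,q4,q5,q6} on symbol 0: members go to different blocks, giving {q1,q4,q5,q6} and {q3}.
Refine {q1,q4,q5,q6} on symbol 0: members go to different blocks, giving {q1,q4,q6} and {q5}.
Refine {q1,q4,q6} on symbol 0: members go to different blocks, giving {q1,q6} and {q4}.
Split {q1,q6} by δ(·,0) → {q1} and {q6}.
On input 0, block {q0,q2} splits into {q0} and {q2}.
No further refinement is possible. Final partition (7 blocks): {q1} | {q0} | {q3} | {q5} | {q4} | {q6} | {q2}.

7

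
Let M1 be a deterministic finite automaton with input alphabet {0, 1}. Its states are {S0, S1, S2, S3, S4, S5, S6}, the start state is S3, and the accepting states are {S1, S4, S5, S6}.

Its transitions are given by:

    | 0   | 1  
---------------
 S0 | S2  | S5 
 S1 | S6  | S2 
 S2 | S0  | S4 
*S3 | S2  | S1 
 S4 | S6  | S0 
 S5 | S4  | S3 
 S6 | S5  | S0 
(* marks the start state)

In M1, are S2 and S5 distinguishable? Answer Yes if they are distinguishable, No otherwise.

Initial partition by acceptance: {S1,S4,S5,S6} | {S0,S2,S3}.
Stable partition: {S1,S4,S5,S6} | {S0,S2,S3} — 2 equivalence classes.
S2 and S5 end up in different blocks, so they are distinguishable. For instance, the string 'ε' is accepted from only S5.

Yes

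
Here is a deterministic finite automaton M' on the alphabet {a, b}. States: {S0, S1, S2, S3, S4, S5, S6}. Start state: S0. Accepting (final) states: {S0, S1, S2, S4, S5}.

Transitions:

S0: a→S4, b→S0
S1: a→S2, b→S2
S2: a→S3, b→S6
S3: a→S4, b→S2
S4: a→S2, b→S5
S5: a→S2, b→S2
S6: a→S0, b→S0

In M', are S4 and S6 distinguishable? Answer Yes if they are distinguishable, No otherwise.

Yes

Reachable states from the start: {S0,S2,S3,S4,S5,S6}. Unreachable: {S1} — drop them.
Initial partition by acceptance: {S0,S2,S4,S5} | {S3,S6}.
Split {S0,S2,S4,S5} by δ(·,a) → {S0,S4,S5} and {S2}.
Refine {S0,S4,S5} on symbol a: members go to different blocks, giving {S4,S5} and {S0}.
On input b, block {S4,S5} splits into {S4} and {S5}.
Refine {S3,S6} on symbol a: members go to different blocks, giving {S3} and {S6}.
Stable partition: {S4} | {S3} | {S2} | {S0} | {S5} | {S6} — 6 equivalence classes.
S4 and S6 end up in different blocks, so they are distinguishable. For instance, the string 'ε' is accepted from only S4.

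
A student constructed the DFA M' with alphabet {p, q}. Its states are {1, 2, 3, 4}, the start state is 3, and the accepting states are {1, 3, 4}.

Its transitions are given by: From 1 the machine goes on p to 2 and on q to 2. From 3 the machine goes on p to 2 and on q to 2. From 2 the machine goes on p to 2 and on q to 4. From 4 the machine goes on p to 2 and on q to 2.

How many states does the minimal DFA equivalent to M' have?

2

Reachable states from the start: {2,3,4}. Unreachable: {1} — drop them.
P0 = {3,4} | {2}.
The partition is now stable with 2 blocks: {3,4} | {2}.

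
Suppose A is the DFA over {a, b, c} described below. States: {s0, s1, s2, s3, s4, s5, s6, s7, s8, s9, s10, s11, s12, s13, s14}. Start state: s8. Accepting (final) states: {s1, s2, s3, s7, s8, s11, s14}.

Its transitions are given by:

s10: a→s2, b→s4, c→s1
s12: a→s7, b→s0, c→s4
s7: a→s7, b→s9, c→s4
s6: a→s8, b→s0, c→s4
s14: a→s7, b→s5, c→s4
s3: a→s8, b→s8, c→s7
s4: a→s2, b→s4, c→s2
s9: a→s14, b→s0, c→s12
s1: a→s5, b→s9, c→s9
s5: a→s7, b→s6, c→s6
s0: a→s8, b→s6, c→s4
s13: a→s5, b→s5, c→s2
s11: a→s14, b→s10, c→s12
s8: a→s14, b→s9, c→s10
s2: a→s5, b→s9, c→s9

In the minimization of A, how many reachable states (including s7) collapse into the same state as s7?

3

States {s3,s11,s13} cannot be reached from the start state, so discard them.
P0 = {s1,s2,s7,s8,s14} | {s0,s4,s5,s6,s9,s10,s12}.
On input a, block {s1,s2,s7,s8,s14} splits into {s7,s8,s14} and {s1,s2}.
On input a, block {s0,s4,s5,s6,s9,s10,s12} splits into {s0,s5,s6,s9,s12} and {s4,s10}.
On input c, block {s0,s5,s6,s9,s12} splits into {s0,s6,s12} and {s5,s9}.
No further refinement is possible. Final partition (5 blocks): {s7,s8,s14} | {s0,s6,s12} | {s1,s2} | {s4,s10} | {s5,s9}.
State s7 belongs to the block {s7,s8,s14}, which has 3 states.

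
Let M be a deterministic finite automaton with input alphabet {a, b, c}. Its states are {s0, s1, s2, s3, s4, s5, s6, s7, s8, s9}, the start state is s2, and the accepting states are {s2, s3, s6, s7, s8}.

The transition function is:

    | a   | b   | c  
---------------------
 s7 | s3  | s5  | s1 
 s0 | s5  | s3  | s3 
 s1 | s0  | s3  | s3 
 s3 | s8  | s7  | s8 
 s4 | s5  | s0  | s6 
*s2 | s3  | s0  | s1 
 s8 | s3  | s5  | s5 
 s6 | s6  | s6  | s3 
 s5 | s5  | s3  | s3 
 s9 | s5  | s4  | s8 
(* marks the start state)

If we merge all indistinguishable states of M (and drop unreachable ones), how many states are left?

3

States {s4,s6,s9} cannot be reached from the start state, so discard them.
P0 = {s2,s3,s7,s8} | {s0,s1,s5}.
On input b, block {s2,s3,s7,s8} splits into {s2,s7,s8} and {s3}.
Stable partition: {s2,s7,s8} | {s0,s1,s5} | {s3} — 3 equivalence classes.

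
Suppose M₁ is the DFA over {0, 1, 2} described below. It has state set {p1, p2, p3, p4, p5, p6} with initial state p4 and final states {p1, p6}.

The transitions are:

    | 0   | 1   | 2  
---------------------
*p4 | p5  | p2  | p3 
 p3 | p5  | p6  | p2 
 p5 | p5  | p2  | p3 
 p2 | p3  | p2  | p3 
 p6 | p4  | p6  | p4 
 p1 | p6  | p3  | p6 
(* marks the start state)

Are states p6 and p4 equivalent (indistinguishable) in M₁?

No

Reachable states from the start: {p2,p3,p4,p5,p6}. Unreachable: {p1} — drop them.
P0 = {p6} | {p2,p3,p4,p5}.
Split {p2,p3,p4,p5} by δ(·,1) → {p2,p4,p5} and {p3}.
Refine {p2,p4,p5} on symbol 0: members go to different blocks, giving {p4,p5} and {p2}.
The partition is now stable with 4 blocks: {p6} | {p4,p5} | {p3} | {p2}.
p6 and p4 end up in different blocks, so they are distinguishable. For instance, the string 'ε' is accepted from only p6.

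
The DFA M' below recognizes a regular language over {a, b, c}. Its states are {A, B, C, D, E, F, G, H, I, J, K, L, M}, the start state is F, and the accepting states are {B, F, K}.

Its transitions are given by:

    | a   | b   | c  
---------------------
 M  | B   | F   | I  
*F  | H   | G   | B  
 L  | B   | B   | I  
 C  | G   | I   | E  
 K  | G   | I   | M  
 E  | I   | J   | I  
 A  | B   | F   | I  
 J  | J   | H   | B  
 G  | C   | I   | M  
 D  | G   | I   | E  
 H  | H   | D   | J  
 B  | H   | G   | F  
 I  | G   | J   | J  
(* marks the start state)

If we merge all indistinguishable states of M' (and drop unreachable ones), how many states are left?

8

States {A,K,L} cannot be reached from the start state, so discard them.
P0 = {B,F} | {C,D,E,G,H,I,J,M}.
Split {C,D,E,G,H,I,J,M} by δ(·,a) → {C,D,E,G,H,I,J} and {M}.
On input c, block {C,D,E,G,H,I,J} splits into {C,D,E,H,I} and {G} and {J}.
Split {C,D,E,H,I} by δ(·,a) → {C,D,I} and {E,H}.
Split {C,D,I} by δ(·,b) → {C,D} and {I}.
On input a, block {E,H} splits into {E} and {H}.
Stable partition: {B,F} | {C,D} | {M} | {G} | {J} | {E} | {I} | {H} — 8 equivalence classes.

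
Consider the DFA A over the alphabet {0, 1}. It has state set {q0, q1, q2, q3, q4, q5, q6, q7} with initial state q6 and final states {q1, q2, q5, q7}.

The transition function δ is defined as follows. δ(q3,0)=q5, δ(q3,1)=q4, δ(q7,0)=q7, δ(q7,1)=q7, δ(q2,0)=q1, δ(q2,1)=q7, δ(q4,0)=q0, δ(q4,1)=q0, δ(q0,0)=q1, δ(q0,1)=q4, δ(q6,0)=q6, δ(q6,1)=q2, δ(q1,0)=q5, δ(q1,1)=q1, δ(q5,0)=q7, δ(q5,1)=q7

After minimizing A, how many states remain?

States {q0,q3,q4} cannot be reached from the start state, so discard them.
P0 = {q1,q2,q5,q7} | {q6}.
No further refinement is possible. Final partition (2 blocks): {q1,q2,q5,q7} | {q6}.

2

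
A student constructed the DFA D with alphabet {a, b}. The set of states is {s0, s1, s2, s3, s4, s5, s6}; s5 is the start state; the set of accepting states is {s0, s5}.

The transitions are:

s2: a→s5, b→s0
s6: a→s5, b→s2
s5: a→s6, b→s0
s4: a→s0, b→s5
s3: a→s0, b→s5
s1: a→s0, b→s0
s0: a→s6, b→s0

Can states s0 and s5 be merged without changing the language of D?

Yes

Reachable states from the start: {s0,s2,s5,s6}. Unreachable: {s1,s3,s4} — drop them.
Initial partition by acceptance: {s0,s5} | {s2,s6}.
Split {s2,s6} by δ(·,b) → {s2} and {s6}.
No further refinement is possible. Final partition (3 blocks): {s0,s5} | {s2} | {s6}.
s0 and s5 lie in the same block of the stable partition, so they are equivalent — no string distinguishes them.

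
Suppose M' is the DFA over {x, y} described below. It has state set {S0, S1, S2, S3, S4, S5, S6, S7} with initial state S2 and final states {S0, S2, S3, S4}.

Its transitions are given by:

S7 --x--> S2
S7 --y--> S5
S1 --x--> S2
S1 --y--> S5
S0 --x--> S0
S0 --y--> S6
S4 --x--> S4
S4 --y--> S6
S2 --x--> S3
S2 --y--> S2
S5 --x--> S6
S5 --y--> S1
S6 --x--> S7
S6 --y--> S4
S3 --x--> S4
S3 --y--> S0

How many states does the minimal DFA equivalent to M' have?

P0 = {S0,S2,S3,S4} | {S1,S5,S6,S7}.
Split {S0,S2,S3,S4} by δ(·,y) → {S0,S4} and {S2,S3}.
Split {S1,S5,S6,S7} by δ(·,x) → {S1,S7} and {S5,S6}.
On input x, block {S2,S3} splits into {S2} and {S3}.
On input x, block {S5,S6} splits into {S5} and {S6}.
No further refinement is possible. Final partition (6 blocks): {S0,S4} | {S1,S7} | {S2} | {S5} | {S3} | {S6}.

6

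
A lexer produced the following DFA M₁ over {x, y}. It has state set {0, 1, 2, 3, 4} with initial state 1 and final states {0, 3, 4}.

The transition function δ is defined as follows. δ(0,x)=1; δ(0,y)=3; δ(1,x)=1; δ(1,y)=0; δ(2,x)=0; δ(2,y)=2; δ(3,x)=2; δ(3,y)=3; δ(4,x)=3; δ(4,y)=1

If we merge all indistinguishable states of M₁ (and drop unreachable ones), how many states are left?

4

First remove the unreachable states {4}; 4 states remain.
P0 = {0,3} | {1,2}.
Split {1,2} by δ(·,x) → {1} and {2}.
Split {0,3} by δ(·,x) → {0} and {3}.
No further refinement is possible. Final partition (4 blocks): {0} | {1} | {2} | {3}.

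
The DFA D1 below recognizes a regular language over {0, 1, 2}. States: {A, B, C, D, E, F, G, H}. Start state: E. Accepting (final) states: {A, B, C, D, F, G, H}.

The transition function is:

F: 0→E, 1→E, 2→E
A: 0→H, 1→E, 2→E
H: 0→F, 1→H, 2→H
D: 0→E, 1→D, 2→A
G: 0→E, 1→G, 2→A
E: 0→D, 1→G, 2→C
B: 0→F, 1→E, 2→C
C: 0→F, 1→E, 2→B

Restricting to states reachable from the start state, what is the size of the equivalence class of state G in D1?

Initial partition by acceptance: {A,B,C,D,F,G,H} | {E}.
Refine {A,B,C,D,F,G,H} on symbol 0: members go to different blocks, giving {A,B,C,H} and {D,F,G}.
Split {A,B,C,H} by δ(·,0) → {B,C,H} and {A}.
Split {B,C,H} by δ(·,1) → {B,C} and {H}.
Refine {D,F,G} on symbol 1: members go to different blocks, giving {D,G} and {F}.
No further refinement is possible. Final partition (6 blocks): {B,C} | {E} | {D,G} | {A} | {H} | {F}.
State G belongs to the block {D,G}, which has 2 states.

2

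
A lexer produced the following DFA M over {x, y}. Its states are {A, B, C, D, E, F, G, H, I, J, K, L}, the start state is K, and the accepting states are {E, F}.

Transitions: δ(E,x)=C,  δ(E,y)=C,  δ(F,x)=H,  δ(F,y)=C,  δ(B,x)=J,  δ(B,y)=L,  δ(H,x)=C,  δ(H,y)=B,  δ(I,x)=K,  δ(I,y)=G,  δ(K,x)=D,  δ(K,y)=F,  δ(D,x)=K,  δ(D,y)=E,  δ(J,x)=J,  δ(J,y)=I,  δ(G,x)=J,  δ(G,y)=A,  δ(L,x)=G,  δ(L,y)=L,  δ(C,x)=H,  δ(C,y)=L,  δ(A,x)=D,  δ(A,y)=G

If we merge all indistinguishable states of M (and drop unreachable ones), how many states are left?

6

P0 = {E,F} | {A,B,C,D,G,H,I,J,K,L}.
On input y, block {A,B,C,D,G,H,I,J,K,L} splits into {A,B,C,G,H,I,J,L} and {D,K}.
On input x, block {A,B,C,G,H,I,J,L} splits into {B,C,G,H,J,L} and {A,I}.
Refine {B,C,G,H,J,L} on symbol y: members go to different blocks, giving {B,C,H,L} and {G,J}.
Refine {B,C,H,L} on symbol x: members go to different blocks, giving {B,L} and {C,H}.
Stable partition: {E,F} | {B,L} | {D,K} | {A,I} | {G,J} | {C,H} — 6 equivalence classes.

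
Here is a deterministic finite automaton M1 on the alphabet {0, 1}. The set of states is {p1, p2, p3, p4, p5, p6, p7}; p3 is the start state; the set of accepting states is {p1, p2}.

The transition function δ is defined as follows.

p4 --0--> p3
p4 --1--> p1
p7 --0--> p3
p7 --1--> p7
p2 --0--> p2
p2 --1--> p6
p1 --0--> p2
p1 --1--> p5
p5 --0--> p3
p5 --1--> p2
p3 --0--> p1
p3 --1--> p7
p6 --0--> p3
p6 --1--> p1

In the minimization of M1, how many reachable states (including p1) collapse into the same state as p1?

2

States {p4} cannot be reached from the start state, so discard them.
Start with accepting vs non-accepting: {p1,p2} | {p3,p5,p6,p7}.
On input 0, block {p3,p5,p6,p7} splits into {p5,p6,p7} and {p3}.
Split {p5,p6,p7} by δ(·,1) → {p5,p6} and {p7}.
The partition is now stable with 4 blocks: {p1,p2} | {p5,p6} | {p3} | {p7}.
State p1 belongs to the block {p1,p2}, which has 2 states.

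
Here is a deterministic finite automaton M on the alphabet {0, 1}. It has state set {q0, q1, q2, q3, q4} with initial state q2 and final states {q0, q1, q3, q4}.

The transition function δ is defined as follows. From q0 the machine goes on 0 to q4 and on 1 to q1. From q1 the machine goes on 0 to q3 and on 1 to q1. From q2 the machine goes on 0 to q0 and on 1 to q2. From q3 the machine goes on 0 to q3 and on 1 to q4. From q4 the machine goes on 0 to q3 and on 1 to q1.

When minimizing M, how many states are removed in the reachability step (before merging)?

Exploring from q2, all states are eventually visited, so none are unreachable.

0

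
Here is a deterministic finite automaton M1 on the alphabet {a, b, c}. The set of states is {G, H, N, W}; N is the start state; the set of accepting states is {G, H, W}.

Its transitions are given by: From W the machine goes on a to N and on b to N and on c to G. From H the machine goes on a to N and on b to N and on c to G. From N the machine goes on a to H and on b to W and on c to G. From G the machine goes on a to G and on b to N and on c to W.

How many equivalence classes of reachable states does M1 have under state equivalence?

Initial partition by acceptance: {G,H,W} | {N}.
Split {G,H,W} by δ(·,a) → {H,W} and {G}.
No further refinement is possible. Final partition (3 blocks): {H,W} | {N} | {G}.

3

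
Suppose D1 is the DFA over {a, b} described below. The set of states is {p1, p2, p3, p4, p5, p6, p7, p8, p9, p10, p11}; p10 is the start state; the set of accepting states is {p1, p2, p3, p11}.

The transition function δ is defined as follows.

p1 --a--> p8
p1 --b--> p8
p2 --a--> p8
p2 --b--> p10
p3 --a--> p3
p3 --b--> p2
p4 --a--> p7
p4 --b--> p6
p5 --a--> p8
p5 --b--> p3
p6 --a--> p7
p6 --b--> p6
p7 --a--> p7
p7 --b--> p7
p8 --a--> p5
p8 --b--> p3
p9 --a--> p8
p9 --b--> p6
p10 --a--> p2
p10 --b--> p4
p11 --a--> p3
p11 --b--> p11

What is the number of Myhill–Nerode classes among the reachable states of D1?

Reachable states from the start: {p2,p3,p4,p5,p6,p7,p8,p10}. Unreachable: {p1,p9,p11} — drop them.
P0 = {p2,p3} | {p4,p5,p6,p7,p8,p10}.
Split {p2,p3} by δ(·,a) → {p2} and {p3}.
On input a, block {p4,p5,p6,p7,p8,p10} splits into {p4,p5,p6,p7,p8} and {p10}.
Refine {p4,p5,p6,p7,p8} on symbol b: members go to different blocks, giving {p4,p6,p7} and {p5,p8}.
The partition is now stable with 5 blocks: {p2} | {p4,p6,p7} | {p3} | {p10} | {p5,p8}.

5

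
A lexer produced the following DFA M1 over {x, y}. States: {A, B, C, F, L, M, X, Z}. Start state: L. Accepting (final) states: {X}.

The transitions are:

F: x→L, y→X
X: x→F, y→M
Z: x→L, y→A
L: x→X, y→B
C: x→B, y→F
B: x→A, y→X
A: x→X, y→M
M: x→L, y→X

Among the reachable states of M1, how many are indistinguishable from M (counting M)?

Reachable states from the start: {A,B,F,L,M,X}. Unreachable: {C,Z} — drop them.
P0 = {X} | {A,B,F,L,M}.
Split {A,B,F,L,M} by δ(·,x) → {B,F,M} and {A,L}.
Stable partition: {X} | {B,F,M} | {A,L} — 3 equivalence classes.
The equivalence class containing M is {B,F,M}, of size 3.

3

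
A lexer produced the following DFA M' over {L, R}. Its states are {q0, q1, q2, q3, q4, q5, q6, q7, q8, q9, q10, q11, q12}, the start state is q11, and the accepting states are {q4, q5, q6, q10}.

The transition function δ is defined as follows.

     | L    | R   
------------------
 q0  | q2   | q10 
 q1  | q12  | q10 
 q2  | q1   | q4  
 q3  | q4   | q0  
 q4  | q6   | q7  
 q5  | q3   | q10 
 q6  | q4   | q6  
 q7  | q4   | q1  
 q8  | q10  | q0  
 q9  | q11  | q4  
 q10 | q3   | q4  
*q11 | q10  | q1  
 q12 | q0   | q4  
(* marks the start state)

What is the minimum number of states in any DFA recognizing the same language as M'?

7

First remove the unreachable states {q5,q8,q9}; 10 states remain.
Start with accepting vs non-accepting: {q4,q6,q10} | {q0,q1,q2,q3,q7,q11,q12}.
On input L, block {q4,q6,q10} splits into {q4,q6} and {q10}.
On input R, block {q4,q6} splits into {q4} and {q6}.
Refine {q0,q1,q2,q3,q7,q11,q12} on symbol L: members go to different blocks, giving {q0,q1,q2,q12} and {q3,q7} and {q11}.
Split {q0,q1,q2,q12} by δ(·,R) → {q0,q1} and {q2,q12}.
No further refinement is possible. Final partition (7 blocks): {q4} | {q0,q1} | {q10} | {q6} | {q3,q7} | {q11} | {q2,q12}.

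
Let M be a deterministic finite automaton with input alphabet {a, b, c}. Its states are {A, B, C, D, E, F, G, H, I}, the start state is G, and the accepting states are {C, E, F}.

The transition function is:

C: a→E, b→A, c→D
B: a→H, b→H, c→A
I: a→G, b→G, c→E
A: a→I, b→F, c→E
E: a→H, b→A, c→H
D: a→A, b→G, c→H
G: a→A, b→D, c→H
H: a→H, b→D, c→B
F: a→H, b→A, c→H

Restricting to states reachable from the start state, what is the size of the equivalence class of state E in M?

2

Reachable states from the start: {A,B,D,E,F,G,H,I}. Unreachable: {C} — drop them.
P0 = {E,F} | {A,B,D,G,H,I}.
Refine {A,B,D,G,H,I} on symbol b: members go to different blocks, giving {B,D,G,H,I} and {A}.
Split {B,D,G,H,I} by δ(·,a) → {B,H,I} and {D,G}.
Refine {B,H,I} on symbol a: members go to different blocks, giving {B,H} and {I}.
Refine {B,H} on symbol b: members go to different blocks, giving {B} and {H}.
Stable partition: {E,F} | {B} | {A} | {D,G} | {I} | {H} — 6 equivalence classes.
State E belongs to the block {E,F}, which has 2 states.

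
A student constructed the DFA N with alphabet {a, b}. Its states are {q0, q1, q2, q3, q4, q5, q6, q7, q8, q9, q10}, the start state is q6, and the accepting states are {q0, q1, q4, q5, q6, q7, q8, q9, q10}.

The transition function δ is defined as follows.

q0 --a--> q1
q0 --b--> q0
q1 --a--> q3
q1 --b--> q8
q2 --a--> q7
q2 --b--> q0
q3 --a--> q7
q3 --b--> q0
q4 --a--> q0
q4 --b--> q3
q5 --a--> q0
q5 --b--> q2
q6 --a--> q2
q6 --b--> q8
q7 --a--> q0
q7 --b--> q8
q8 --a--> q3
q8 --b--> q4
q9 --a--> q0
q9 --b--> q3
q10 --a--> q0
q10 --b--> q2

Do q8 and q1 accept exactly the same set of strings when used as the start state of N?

First remove the unreachable states {q5,q9,q10}; 8 states remain.
P0 = {q0,q1,q4,q6,q7,q8} | {q2,q3}.
Refine {q0,q1,q4,q6,q7,q8} on symbol a: members go to different blocks, giving {q0,q4,q7} and {q1,q6,q8}.
Refine {q0,q4,q7} on symbol a: members go to different blocks, giving {q4,q7} and {q0}.
Split {q4,q7} by δ(·,b) → {q4} and {q7}.
On input b, block {q1,q6,q8} splits into {q1,q6} and {q8}.
Stable partition: {q4} | {q2,q3} | {q1,q6} | {q0} | {q7} | {q8} — 6 equivalence classes.
q8 and q1 end up in different blocks, so they are distinguishable. For instance, the string 'ba' is accepted from only q8.

No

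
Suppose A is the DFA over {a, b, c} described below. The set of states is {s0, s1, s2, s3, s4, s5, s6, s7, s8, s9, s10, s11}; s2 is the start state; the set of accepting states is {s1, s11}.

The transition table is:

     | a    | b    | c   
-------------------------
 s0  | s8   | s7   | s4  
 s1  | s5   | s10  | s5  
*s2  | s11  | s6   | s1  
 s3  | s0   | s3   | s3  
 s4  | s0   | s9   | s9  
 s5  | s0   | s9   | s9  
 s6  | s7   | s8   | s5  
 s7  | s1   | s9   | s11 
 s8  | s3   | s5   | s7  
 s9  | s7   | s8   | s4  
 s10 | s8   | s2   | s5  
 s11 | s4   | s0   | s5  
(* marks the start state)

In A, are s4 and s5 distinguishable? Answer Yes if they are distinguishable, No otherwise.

Every state is reachable, so we keep all 12.
Initial partition by acceptance: {s1,s11} | {s0,s2,s3,s4,s5,s6,s7,s8,s9,s10}.
On input a, block {s0,s2,s3,s4,s5,s6,s7,s8,s9,s10} splits into {s0,s3,s4,s5,s6,s8,s9,s10} and {s2,s7}.
On input a, block {s0,s3,s4,s5,s6,s8,s9,s10} splits into {s0,s3,s4,s5,s8,s10} and {s6,s9}.
Split {s0,s3,s4,s5,s8,s10} by δ(·,b) → {s0,s10} and {s3,s8} and {s4,s5}.
On input a, block {s3,s8} splits into {s3} and {s8}.
No further refinement is possible. Final partition (7 blocks): {s1,s11} | {s0,s10} | {s2,s7} | {s6,s9} | {s3} | {s4,s5} | {s8}.
s4 and s5 lie in the same block of the stable partition, so they are equivalent — no string distinguishes them.

No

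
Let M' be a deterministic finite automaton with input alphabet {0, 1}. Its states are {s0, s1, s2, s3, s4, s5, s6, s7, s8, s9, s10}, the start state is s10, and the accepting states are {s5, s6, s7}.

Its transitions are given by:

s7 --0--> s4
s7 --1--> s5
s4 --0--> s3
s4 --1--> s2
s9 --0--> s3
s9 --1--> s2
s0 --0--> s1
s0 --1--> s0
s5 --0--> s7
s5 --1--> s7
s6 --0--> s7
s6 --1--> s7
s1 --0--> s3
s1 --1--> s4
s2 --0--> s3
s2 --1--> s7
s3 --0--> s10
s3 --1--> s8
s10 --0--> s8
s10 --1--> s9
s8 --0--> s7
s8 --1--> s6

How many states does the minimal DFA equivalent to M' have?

7

Reachable states from the start: {s2,s3,s4,s5,s6,s7,s8,s9,s10}. Unreachable: {s0,s1} — drop them.
Initial partition by acceptance: {s5,s6,s7} | {s2,s3,s4,s8,s9,s10}.
On input 0, block {s5,s6,s7} splits into {s5,s6} and {s7}.
Refine {s2,s3,s4,s8,s9,s10} on symbol 0: members go to different blocks, giving {s2,s3,s4,s9,s10} and {s8}.
Split {s2,s3,s4,s9,s10} by δ(·,0) → {s2,s3,s4,s9} and {s10}.
On input 0, block {s2,s3,s4,s9} splits into {s2,s4,s9} and {s3}.
On input 1, block {s2,s4,s9} splits into {s4,s9} and {s2}.
Stable partition: {s5,s6} | {s4,s9} | {s7} | {s8} | {s10} | {s3} | {s2} — 7 equivalence classes.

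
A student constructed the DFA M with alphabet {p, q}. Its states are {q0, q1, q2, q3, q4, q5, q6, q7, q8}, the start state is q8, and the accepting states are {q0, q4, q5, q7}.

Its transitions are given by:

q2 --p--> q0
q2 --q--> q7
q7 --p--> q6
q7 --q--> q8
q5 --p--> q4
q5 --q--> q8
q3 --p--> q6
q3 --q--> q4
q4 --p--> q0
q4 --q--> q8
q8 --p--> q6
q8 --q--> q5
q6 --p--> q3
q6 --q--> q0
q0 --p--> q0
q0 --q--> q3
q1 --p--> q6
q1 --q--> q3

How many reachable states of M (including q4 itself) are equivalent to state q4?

3

States {q1,q2,q7} cannot be reached from the start state, so discard them.
Start with accepting vs non-accepting: {q0,q4,q5} | {q3,q6,q8}.
The partition is now stable with 2 blocks: {q0,q4,q5} | {q3,q6,q8}.
State q4 belongs to the block {q0,q4,q5}, which has 3 states.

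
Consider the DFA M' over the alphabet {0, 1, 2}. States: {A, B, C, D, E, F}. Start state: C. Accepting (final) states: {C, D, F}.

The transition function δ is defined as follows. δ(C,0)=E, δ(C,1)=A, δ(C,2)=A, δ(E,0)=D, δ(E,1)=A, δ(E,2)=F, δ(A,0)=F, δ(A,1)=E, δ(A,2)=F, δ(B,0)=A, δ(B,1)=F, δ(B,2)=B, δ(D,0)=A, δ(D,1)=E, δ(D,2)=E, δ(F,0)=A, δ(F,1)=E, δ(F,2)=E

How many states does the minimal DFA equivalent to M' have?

2

States {B} cannot be reached from the start state, so discard them.
Initial partition by acceptance: {C,D,F} | {A,E}.
No further refinement is possible. Final partition (2 blocks): {C,D,F} | {A,E}.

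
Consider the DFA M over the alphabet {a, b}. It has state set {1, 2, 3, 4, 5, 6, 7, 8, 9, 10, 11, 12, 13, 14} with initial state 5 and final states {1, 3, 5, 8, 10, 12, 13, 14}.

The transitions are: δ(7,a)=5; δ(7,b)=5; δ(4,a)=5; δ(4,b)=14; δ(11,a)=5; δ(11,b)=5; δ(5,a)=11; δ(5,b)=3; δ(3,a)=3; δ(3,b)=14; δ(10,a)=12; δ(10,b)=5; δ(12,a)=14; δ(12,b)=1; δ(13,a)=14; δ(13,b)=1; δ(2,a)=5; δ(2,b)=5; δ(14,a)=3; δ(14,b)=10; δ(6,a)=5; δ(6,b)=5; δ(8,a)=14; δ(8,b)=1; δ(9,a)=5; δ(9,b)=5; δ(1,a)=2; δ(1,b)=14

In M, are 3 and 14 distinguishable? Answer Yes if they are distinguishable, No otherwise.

Reachable states from the start: {1,2,3,5,10,11,12,14}. Unreachable: {4,6,7,8,9,13} — drop them.
Initial partition by acceptance: {1,3,5,10,12,14} | {2,11}.
Refine {1,3,5,10,12,14} on symbol a: members go to different blocks, giving {3,10,12,14} and {1,5}.
On input b, block {3,10,12,14} splits into {3,14} and {10,12}.
On input b, block {3,14} splits into {3} and {14}.
Split {1,5} by δ(·,b) → {1} and {5}.
On input a, block {10,12} splits into {10} and {12}.
The partition is now stable with 7 blocks: {3} | {2,11} | {1} | {10} | {14} | {5} | {12}.
3 and 14 end up in different blocks, so they are distinguishable. For instance, the string 'bba' is accepted from only 3.

Yes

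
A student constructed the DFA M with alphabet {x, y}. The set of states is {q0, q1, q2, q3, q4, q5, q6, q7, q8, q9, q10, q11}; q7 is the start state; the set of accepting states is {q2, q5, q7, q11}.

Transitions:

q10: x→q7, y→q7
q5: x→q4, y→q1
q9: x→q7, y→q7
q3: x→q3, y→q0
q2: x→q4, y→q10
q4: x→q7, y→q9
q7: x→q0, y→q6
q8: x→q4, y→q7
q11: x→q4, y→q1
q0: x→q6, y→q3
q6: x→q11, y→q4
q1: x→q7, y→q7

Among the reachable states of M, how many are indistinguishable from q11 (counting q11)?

1

First remove the unreachable states {q2,q5,q8,q10}; 8 states remain.
P0 = {q7,q11} | {q0,q1,q3,q4,q6,q9}.
On input x, block {q0,q1,q3,q4,q6,q9} splits into {q1,q4,q6,q9} and {q0,q3}.
Split {q7,q11} by δ(·,x) → {q7} and {q11}.
Split {q1,q4,q6,q9} by δ(·,x) → {q1,q4,q9} and {q6}.
Refine {q1,q4,q9} on symbol y: members go to different blocks, giving {q1,q9} and {q4}.
On input x, block {q0,q3} splits into {q0} and {q3}.
The partition is now stable with 7 blocks: {q7} | {q1,q9} | {q0} | {q11} | {q6} | {q4} | {q3}.
State q11 belongs to the block {q11}, which has 1 states.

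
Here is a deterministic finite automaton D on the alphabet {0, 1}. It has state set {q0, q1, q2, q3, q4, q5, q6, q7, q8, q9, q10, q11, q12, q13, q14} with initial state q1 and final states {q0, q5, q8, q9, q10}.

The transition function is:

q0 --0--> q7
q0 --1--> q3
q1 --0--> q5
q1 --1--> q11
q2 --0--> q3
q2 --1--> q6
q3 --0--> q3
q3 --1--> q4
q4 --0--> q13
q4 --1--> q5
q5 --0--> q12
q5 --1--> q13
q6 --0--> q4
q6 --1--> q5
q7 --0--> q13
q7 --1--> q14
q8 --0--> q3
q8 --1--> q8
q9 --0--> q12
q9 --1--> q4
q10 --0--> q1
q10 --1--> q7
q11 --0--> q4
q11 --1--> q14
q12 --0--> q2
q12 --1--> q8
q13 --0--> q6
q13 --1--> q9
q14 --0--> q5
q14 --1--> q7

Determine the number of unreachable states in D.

2

BFS from q1 reaches {q1, q2, q3, q4, q5, q6, q7, q8, q9, q11, q12, q13, q14}; the 2 state(s) q0, q10 are never visited.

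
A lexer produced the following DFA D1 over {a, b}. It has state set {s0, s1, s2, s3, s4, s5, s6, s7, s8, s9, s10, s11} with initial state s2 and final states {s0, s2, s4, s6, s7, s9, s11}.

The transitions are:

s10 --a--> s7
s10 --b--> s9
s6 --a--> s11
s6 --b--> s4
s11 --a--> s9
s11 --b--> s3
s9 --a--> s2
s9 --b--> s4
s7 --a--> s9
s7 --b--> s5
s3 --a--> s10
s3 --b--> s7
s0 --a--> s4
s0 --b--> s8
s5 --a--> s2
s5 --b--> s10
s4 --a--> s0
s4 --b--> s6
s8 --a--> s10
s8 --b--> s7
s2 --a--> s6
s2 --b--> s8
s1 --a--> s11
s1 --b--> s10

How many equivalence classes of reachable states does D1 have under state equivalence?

Reachable states from the start: {s0,s2,s3,s4,s5,s6,s7,s8,s9,s10,s11}. Unreachable: {s1} — drop them.
Initial partition by acceptance: {s0,s2,s4,s6,s7,s9,s11} | {s3,s5,s8,s10}.
Split {s0,s2,s4,s6,s7,s9,s11} by δ(·,b) → {s0,s2,s7,s11} and {s4,s6,s9}.
On input a, block {s3,s5,s8,s10} splits into {s3,s8} and {s5,s10}.
Refine {s0,s2,s7,s11} on symbol b: members go to different blocks, giving {s0,s2,s11} and {s7}.
Refine {s5,s10} on symbol a: members go to different blocks, giving {s5} and {s10}.
The partition is now stable with 6 blocks: {s0,s2,s11} | {s3,s8} | {s4,s6,s9} | {s5} | {s7} | {s10}.

6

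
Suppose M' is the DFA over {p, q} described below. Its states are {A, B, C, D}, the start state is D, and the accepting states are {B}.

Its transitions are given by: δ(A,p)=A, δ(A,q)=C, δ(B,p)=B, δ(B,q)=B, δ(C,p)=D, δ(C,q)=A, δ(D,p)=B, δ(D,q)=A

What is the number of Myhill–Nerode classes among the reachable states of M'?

Every state is reachable, so we keep all 4.
Start with accepting vs non-accepting: {B} | {A,C,D}.
On input p, block {A,C,D} splits into {A,C} and {D}.
Refine {A,C} on symbol p: members go to different blocks, giving {A} and {C}.
The partition is now stable with 4 blocks: {B} | {A} | {D} | {C}.

4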